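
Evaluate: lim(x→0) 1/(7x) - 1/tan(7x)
This is an ∞-∞ indeterminate form.

Combine fractions or rationalize to convert ∞-∞ to 0/0 form:
  lim(x→0) 1/(7x) - 1/tan(7x) = 0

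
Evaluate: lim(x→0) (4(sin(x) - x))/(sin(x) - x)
This is a 0/0 indeterminate form.

Apply L'Hôpital's rule: differentiate numerator and denominator separately.
  f(x) = -4·x + 4·sin(x)   ⇒   f'(x) = 4·cos(x) - 4
  g(x) = -x + sin(x)   ⇒   g'(x) = cos(x) - 1
  lim(x→0) f'(x)/g'(x) = lim(x→0) (4·cos(x) - 4)/(cos(x) - 1)
  = 4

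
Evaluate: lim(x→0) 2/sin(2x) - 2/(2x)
This is an ∞-∞ indeterminate form.

Combine fractions or rationalize to convert ∞-∞ to 0/0 form:
  lim(x→0) 2/sin(2x) - 2/(2x) = 0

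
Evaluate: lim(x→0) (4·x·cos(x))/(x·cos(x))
This is a 0/0 indeterminate form.

Apply L'Hôpital's rule: differentiate numerator and denominator separately.
  f(x) = 4·x·cos(x)   ⇒   f'(x) = -4·x·sin(x) + 4·cos(x)
  g(x) = x·cos(x)   ⇒   g'(x) = -x·sin(x) + cos(x)
  lim(x→0) f'(x)/g'(x) = lim(x→0) (-4·x·sin(x) + 4·cos(x))/(-x·sin(x) + cos(x))
  = 4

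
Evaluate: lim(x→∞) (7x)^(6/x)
This is an exponential indeterminate form.

For exponential indeterminate forms, take the natural log:
  Let L = lim(x→∞) (7x)^(6/x)
  Then ln(L) = lim(x→∞) [exponent × ln(base)]
  Evaluate using L'Hôpital or standard limits, then exponentiate.
  L = 1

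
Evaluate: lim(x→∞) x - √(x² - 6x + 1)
This is an ∞-∞ indeterminate form.

Combine fractions or rationalize to convert ∞-∞ to 0/0 form:
  lim(x→∞) x - √(x² - 6x + 1) = 3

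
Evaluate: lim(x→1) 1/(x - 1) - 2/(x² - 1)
This is an ∞-∞ indeterminate form.

Combine fractions or rationalize to convert ∞-∞ to 0/0 form:
  lim(x→1) 1/(x - 1) - 2/(x² - 1) = 1/2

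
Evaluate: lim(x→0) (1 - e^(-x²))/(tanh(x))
This is a 0/0 indeterminate form.

Apply L'Hôpital's rule: differentiate numerator and denominator separately.
  f(x) = 1 - e^(-x^2)   ⇒   f'(x) = 2·x·e^(-x^2)
  g(x) = tanh(x)   ⇒   g'(x) = 1 - tanh(x)^2
  lim(x→0) f'(x)/g'(x) = lim(x→0) (2·x·e^(-x^2))/(1 - tanh(x)^2)
  = 0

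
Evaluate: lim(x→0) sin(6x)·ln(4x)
This is a 0·∞ indeterminate form.

Rewrite 0·∞ as a quotient (0/0 or ∞/∞ form), then apply L'Hôpital's rule:
  lim(x→0) sin(6x)·ln(4x) = 0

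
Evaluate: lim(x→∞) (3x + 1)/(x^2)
This is an ∞/∞ indeterminate form.

Apply L'Hôpital's rule: differentiate numerator and denominator separately.
  f(x) = 3·x + 1   ⇒   f'(x) = 3
  g(x) = x^2   ⇒   g'(x) = 2·x
  lim(x→∞) f'(x)/g'(x) = lim(x→∞) (3)/(2·x)
  = 0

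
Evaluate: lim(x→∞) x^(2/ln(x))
This is an exponential indeterminate form.

For exponential indeterminate forms, take the natural log:
  Let L = lim(x→∞) x^(2/ln(x))
  Then ln(L) = lim(x→∞) [exponent × ln(base)]
  Evaluate using L'Hôpital or standard limits, then exponentiate.
  L = e²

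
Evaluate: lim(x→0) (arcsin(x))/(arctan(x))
This is a 0/0 indeterminate form.

Apply L'Hôpital's rule: differentiate numerator and denominator separately.
  f(x) = asin(x)   ⇒   f'(x) = 1/sqrt(1 - x^2)
  g(x) = atan(x)   ⇒   g'(x) = 1/(x^2 + 1)
  lim(x→0) f'(x)/g'(x) = lim(x→0) (1/sqrt(1 - x^2))/(1/(x^2 + 1))
  = 1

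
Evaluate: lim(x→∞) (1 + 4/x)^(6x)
This is an exponential indeterminate form.

For exponential indeterminate forms, take the natural log:
  Let L = lim(x→∞) (1 + 4/x)^(6x)
  Then ln(L) = lim(x→∞) [exponent × ln(base)]
  Evaluate using L'Hôpital or standard limits, then exponentiate.
  L = e^(24)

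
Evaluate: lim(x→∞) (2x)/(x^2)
This is an ∞/∞ indeterminate form.

Apply L'Hôpital's rule: differentiate numerator and denominator separately.
  f(x) = 2·x   ⇒   f'(x) = 2
  g(x) = x^2   ⇒   g'(x) = 2·x
  lim(x→∞) f'(x)/g'(x) = lim(x→∞) (2)/(2·x)
  = 0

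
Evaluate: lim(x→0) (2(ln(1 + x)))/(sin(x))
This is a 0/0 indeterminate form.

Apply L'Hôpital's rule: differentiate numerator and denominator separately.
  f(x) = 2·ln(x + 1)   ⇒   f'(x) = 2/(x + 1)
  g(x) = sin(x)   ⇒   g'(x) = cos(x)
  lim(x→0) f'(x)/g'(x) = lim(x→0) (2/(x + 1))/(cos(x))
  = 2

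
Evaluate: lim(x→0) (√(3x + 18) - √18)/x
This is a standard limit.

Factor or rationalize the expression:
  lim(x→0) (√(3x + 18) - √18)/x = sqrt(2)/4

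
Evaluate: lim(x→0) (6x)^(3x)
This is an exponential indeterminate form.

For exponential indeterminate forms, take the natural log:
  Let L = lim(x→0) (6x)^(3x)
  Then ln(L) = lim(x→0) [exponent × ln(base)]
  Evaluate using L'Hôpital or standard limits, then exponentiate.
  L = 1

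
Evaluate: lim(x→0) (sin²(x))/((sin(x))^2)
This is a 0/0 indeterminate form.

Apply L'Hôpital's rule: differentiate numerator and denominator separately.
  f(x) = sin(x)^2   ⇒   f'(x) = 2·sin(x)·cos(x)
  g(x) = sin(x)^2   ⇒   g'(x) = 2·sin(x)·cos(x)
  lim(x→0) f'(x)/g'(x) = lim(x→0) (2·sin(x)·cos(x))/(2·sin(x)·cos(x))
  = 1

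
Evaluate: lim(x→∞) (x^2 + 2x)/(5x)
This is an ∞/∞ indeterminate form.

Apply L'Hôpital's rule: differentiate numerator and denominator separately.
  f(x) = x^2 + 2·x   ⇒   f'(x) = 2·x + 2
  g(x) = 5·x   ⇒   g'(x) = 5
  lim(x→∞) f'(x)/g'(x) = lim(x→∞) (2·x + 2)/(5)
  = ∞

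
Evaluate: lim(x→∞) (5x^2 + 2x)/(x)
This is an ∞/∞ indeterminate form.

Apply L'Hôpital's rule: differentiate numerator and denominator separately.
  f(x) = 5·x^2 + 2·x   ⇒   f'(x) = 10·x + 2
  g(x) = x   ⇒   g'(x) = 1
  lim(x→∞) f'(x)/g'(x) = lim(x→∞) (10·x + 2)/(1)
  = ∞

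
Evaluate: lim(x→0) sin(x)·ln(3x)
This is a 0·∞ indeterminate form.

Rewrite 0·∞ as a quotient (0/0 or ∞/∞ form), then apply L'Hôpital's rule:
  lim(x→0) sin(x)·ln(3x) = 0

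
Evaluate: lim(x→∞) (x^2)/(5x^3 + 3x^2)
This is an ∞/∞ indeterminate form.

Apply L'Hôpital's rule: differentiate numerator and denominator separately.
  f(x) = x^2   ⇒   f'(x) = 2·x
  g(x) = 5·x^3 + 3·x^2   ⇒   g'(x) = 15·x^2 + 6·x
  lim(x→∞) f'(x)/g'(x) = lim(x→∞) (2·x)/(15·x^2 + 6·x)
  = 0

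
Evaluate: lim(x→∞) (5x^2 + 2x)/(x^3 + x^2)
This is an ∞/∞ indeterminate form.

Apply L'Hôpital's rule: differentiate numerator and denominator separately.
  f(x) = 5·x^2 + 2·x   ⇒   f'(x) = 10·x + 2
  g(x) = x^3 + x^2   ⇒   g'(x) = 3·x^2 + 2·x
  lim(x→∞) f'(x)/g'(x) = lim(x→∞) (10·x + 2)/(3·x^2 + 2·x)
  = 0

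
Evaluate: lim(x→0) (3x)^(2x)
This is an exponential indeterminate form.

For exponential indeterminate forms, take the natural log:
  Let L = lim(x→0) (3x)^(2x)
  Then ln(L) = lim(x→0) [exponent × ln(base)]
  Evaluate using L'Hôpital or standard limits, then exponentiate.
  L = 1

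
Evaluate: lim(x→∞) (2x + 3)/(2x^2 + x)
This is an ∞/∞ indeterminate form.

Apply L'Hôpital's rule: differentiate numerator and denominator separately.
  f(x) = 2·x + 3   ⇒   f'(x) = 2
  g(x) = 2·x^2 + x   ⇒   g'(x) = 4·x + 1
  lim(x→∞) f'(x)/g'(x) = lim(x→∞) (2)/(4·x + 1)
  = 0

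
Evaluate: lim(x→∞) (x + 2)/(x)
This is an ∞/∞ indeterminate form.

Apply L'Hôpital's rule: differentiate numerator and denominator separately.
  f(x) = x + 2   ⇒   f'(x) = 1
  g(x) = x   ⇒   g'(x) = 1
  lim(x→∞) f'(x)/g'(x) = lim(x→∞) (1)/(1)
  = 1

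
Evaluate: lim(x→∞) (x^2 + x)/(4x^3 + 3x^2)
This is an ∞/∞ indeterminate form.

Apply L'Hôpital's rule: differentiate numerator and denominator separately.
  f(x) = x^2 + x   ⇒   f'(x) = 2·x + 1
  g(x) = 4·x^3 + 3·x^2   ⇒   g'(x) = 12·x^2 + 6·x
  lim(x→∞) f'(x)/g'(x) = lim(x→∞) (2·x + 1)/(12·x^2 + 6·x)
  = 0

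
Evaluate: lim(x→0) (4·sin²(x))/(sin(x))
This is a 0/0 indeterminate form.

Apply L'Hôpital's rule: differentiate numerator and denominator separately.
  f(x) = 4·sin(x)^2   ⇒   f'(x) = 8·sin(x)·cos(x)
  g(x) = sin(x)   ⇒   g'(x) = cos(x)
  lim(x→0) f'(x)/g'(x) = lim(x→0) (8·sin(x)·cos(x))/(cos(x))
  = 0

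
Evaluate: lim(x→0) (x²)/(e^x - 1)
This is a 0/0 indeterminate form.

Apply L'Hôpital's rule: differentiate numerator and denominator separately.
  f(x) = x^2   ⇒   f'(x) = 2·x
  g(x) = e^(x) - 1   ⇒   g'(x) = e^(x)
  lim(x→0) f'(x)/g'(x) = lim(x→0) (2·x)/(e^(x))
  = 0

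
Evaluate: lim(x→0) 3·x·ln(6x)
This is a 0·∞ indeterminate form.

Rewrite 0·∞ as a quotient (0/0 or ∞/∞ form), then apply L'Hôpital's rule:
  lim(x→0) 3·x·ln(6x) = 0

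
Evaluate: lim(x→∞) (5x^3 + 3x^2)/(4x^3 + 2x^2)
This is an ∞/∞ indeterminate form.

Apply L'Hôpital's rule: differentiate numerator and denominator separately.
  f(x) = 5·x^3 + 3·x^2   ⇒   f'(x) = 15·x^2 + 6·x
  g(x) = 4·x^3 + 2·x^2   ⇒   g'(x) = 12·x^2 + 4·x
  lim(x→∞) f'(x)/g'(x) = lim(x→∞) (15·x^2 + 6·x)/(12·x^2 + 4·x)
  = 5/4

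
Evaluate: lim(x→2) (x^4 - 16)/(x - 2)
This is a standard limit.

Factor or rationalize the expression:
  lim(x→2) (x^4 - 16)/(x - 2) = 32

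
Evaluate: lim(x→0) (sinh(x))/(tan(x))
This is a 0/0 indeterminate form.

Apply L'Hôpital's rule: differentiate numerator and denominator separately.
  f(x) = sinh(x)   ⇒   f'(x) = cosh(x)
  g(x) = tan(x)   ⇒   g'(x) = tan(x)^2 + 1
  lim(x→0) f'(x)/g'(x) = lim(x→0) (cosh(x))/(tan(x)^2 + 1)
  = 1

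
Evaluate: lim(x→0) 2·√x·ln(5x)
This is a 0·∞ indeterminate form.

Rewrite 0·∞ as a quotient (0/0 or ∞/∞ form), then apply L'Hôpital's rule:
  lim(x→0) 2·√x·ln(5x) = 0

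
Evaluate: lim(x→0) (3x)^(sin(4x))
This is an exponential indeterminate form.

For exponential indeterminate forms, take the natural log:
  Let L = lim(x→0) (3x)^(sin(4x))
  Then ln(L) = lim(x→0) [exponent × ln(base)]
  Evaluate using L'Hôpital or standard limits, then exponentiate.
  L = 1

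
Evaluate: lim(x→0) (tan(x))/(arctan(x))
This is a 0/0 indeterminate form.

Apply L'Hôpital's rule: differentiate numerator and denominator separately.
  f(x) = tan(x)   ⇒   f'(x) = tan(x)^2 + 1
  g(x) = atan(x)   ⇒   g'(x) = 1/(x^2 + 1)
  lim(x→0) f'(x)/g'(x) = lim(x→0) (tan(x)^2 + 1)/(1/(x^2 + 1))
  = 1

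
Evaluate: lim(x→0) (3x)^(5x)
This is an exponential indeterminate form.

For exponential indeterminate forms, take the natural log:
  Let L = lim(x→0) (3x)^(5x)
  Then ln(L) = lim(x→0) [exponent × ln(base)]
  Evaluate using L'Hôpital or standard limits, then exponentiate.
  L = 1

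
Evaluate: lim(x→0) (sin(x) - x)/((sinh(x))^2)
This is a 0/0 indeterminate form.

Apply L'Hôpital's rule: differentiate numerator and denominator separately.
  f(x) = -x + sin(x)   ⇒   f'(x) = cos(x) - 1
  g(x) = sinh(x)^2   ⇒   g'(x) = 2·sinh(x)·cosh(x)
  lim(x→0) f'(x)/g'(x) = lim(x→0) (cos(x) - 1)/(2·sinh(x)·cosh(x))
  = 0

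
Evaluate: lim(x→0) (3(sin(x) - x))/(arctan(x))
This is a 0/0 indeterminate form.

Apply L'Hôpital's rule: differentiate numerator and denominator separately.
  f(x) = -3·x + 3·sin(x)   ⇒   f'(x) = 3·cos(x) - 3
  g(x) = atan(x)   ⇒   g'(x) = 1/(x^2 + 1)
  lim(x→0) f'(x)/g'(x) = lim(x→0) (3·cos(x) - 3)/(1/(x^2 + 1))
  = 0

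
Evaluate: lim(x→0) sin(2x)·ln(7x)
This is a 0·∞ indeterminate form.

Rewrite 0·∞ as a quotient (0/0 or ∞/∞ form), then apply L'Hôpital's rule:
  lim(x→0) sin(2x)·ln(7x) = 0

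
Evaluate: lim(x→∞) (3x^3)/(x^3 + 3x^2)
This is an ∞/∞ indeterminate form.

Apply L'Hôpital's rule: differentiate numerator and denominator separately.
  f(x) = 3·x^3   ⇒   f'(x) = 9·x^2
  g(x) = x^3 + 3·x^2   ⇒   g'(x) = 3·x^2 + 6·x
  lim(x→∞) f'(x)/g'(x) = lim(x→∞) (9·x^2)/(3·x^2 + 6·x)
  = 3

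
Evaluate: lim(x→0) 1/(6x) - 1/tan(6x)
This is an ∞-∞ indeterminate form.

Combine fractions or rationalize to convert ∞-∞ to 0/0 form:
  lim(x→0) 1/(6x) - 1/tan(6x) = 0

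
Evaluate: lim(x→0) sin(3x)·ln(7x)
This is a 0·∞ indeterminate form.

Rewrite 0·∞ as a quotient (0/0 or ∞/∞ form), then apply L'Hôpital's rule:
  lim(x→0) sin(3x)·ln(7x) = 0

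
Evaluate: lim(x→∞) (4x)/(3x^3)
This is an ∞/∞ indeterminate form.

Apply L'Hôpital's rule: differentiate numerator and denominator separately.
  f(x) = 4·x   ⇒   f'(x) = 4
  g(x) = 3·x^3   ⇒   g'(x) = 9·x^2
  lim(x→∞) f'(x)/g'(x) = lim(x→∞) (4)/(9·x^2)
  = 0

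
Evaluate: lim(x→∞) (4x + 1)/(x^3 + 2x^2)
This is an ∞/∞ indeterminate form.

Apply L'Hôpital's rule: differentiate numerator and denominator separately.
  f(x) = 4·x + 1   ⇒   f'(x) = 4
  g(x) = x^3 + 2·x^2   ⇒   g'(x) = 3·x^2 + 4·x
  lim(x→∞) f'(x)/g'(x) = lim(x→∞) (4)/(3·x^2 + 4·x)
  = 0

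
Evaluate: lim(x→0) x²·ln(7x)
This is a 0·∞ indeterminate form.

Rewrite 0·∞ as a quotient (0/0 or ∞/∞ form), then apply L'Hôpital's rule:
  lim(x→0) x²·ln(7x) = 0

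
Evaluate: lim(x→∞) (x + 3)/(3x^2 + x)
This is an ∞/∞ indeterminate form.

Apply L'Hôpital's rule: differentiate numerator and denominator separately.
  f(x) = x + 3   ⇒   f'(x) = 1
  g(x) = 3·x^2 + x   ⇒   g'(x) = 6·x + 1
  lim(x→∞) f'(x)/g'(x) = lim(x→∞) (1)/(6·x + 1)
  = 0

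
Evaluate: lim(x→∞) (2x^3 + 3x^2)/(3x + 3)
This is an ∞/∞ indeterminate form.

Apply L'Hôpital's rule: differentiate numerator and denominator separately.
  f(x) = 2·x^3 + 3·x^2   ⇒   f'(x) = 6·x^2 + 6·x
  g(x) = 3·x + 3   ⇒   g'(x) = 3
  lim(x→∞) f'(x)/g'(x) = lim(x→∞) (6·x^2 + 6·x)/(3)
  = ∞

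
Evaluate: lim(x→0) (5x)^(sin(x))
This is an exponential indeterminate form.

For exponential indeterminate forms, take the natural log:
  Let L = lim(x→0) (5x)^(sin(x))
  Then ln(L) = lim(x→0) [exponent × ln(base)]
  Evaluate using L'Hôpital or standard limits, then exponentiate.
  L = 1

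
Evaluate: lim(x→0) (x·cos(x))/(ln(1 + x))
This is a 0/0 indeterminate form.

Apply L'Hôpital's rule: differentiate numerator and denominator separately.
  f(x) = x·cos(x)   ⇒   f'(x) = -x·sin(x) + cos(x)
  g(x) = ln(x + 1)   ⇒   g'(x) = 1/(x + 1)
  lim(x→0) f'(x)/g'(x) = lim(x→0) (-x·sin(x) + cos(x))/(1/(x + 1))
  = 1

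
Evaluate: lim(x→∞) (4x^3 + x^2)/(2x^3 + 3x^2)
This is an ∞/∞ indeterminate form.

Apply L'Hôpital's rule: differentiate numerator and denominator separately.
  f(x) = 4·x^3 + x^2   ⇒   f'(x) = 12·x^2 + 2·x
  g(x) = 2·x^3 + 3·x^2   ⇒   g'(x) = 6·x^2 + 6·x
  lim(x→∞) f'(x)/g'(x) = lim(x→∞) (12·x^2 + 2·x)/(6·x^2 + 6·x)
  = 2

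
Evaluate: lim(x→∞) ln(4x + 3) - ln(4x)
This is an ∞-∞ indeterminate form.

Combine fractions or rationalize to convert ∞-∞ to 0/0 form:
  lim(x→∞) ln(4x + 3) - ln(4x) = 0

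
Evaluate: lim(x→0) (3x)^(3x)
This is an exponential indeterminate form.

For exponential indeterminate forms, take the natural log:
  Let L = lim(x→0) (3x)^(3x)
  Then ln(L) = lim(x→0) [exponent × ln(base)]
  Evaluate using L'Hôpital or standard limits, then exponentiate.
  L = 1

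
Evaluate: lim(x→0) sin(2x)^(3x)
This is an exponential indeterminate form.

For exponential indeterminate forms, take the natural log:
  Let L = lim(x→0) sin(2x)^(3x)
  Then ln(L) = lim(x→0) [exponent × ln(base)]
  Evaluate using L'Hôpital or standard limits, then exponentiate.
  L = 1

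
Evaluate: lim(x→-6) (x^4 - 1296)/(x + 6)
This is a standard limit.

Factor or rationalize the expression:
  lim(x→-6) (x^4 - 1296)/(x + 6) = -864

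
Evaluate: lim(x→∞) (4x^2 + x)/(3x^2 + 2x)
This is an ∞/∞ indeterminate form.

Apply L'Hôpital's rule: differentiate numerator and denominator separately.
  f(x) = 4·x^2 + x   ⇒   f'(x) = 8·x + 1
  g(x) = 3·x^2 + 2·x   ⇒   g'(x) = 6·x + 2
  lim(x→∞) f'(x)/g'(x) = lim(x→∞) (8·x + 1)/(6·x + 2)
  = 4/3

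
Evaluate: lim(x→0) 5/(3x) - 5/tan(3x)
This is an ∞-∞ indeterminate form.

Combine fractions or rationalize to convert ∞-∞ to 0/0 form:
  lim(x→0) 5/(3x) - 5/tan(3x) = 0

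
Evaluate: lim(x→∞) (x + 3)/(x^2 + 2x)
This is an ∞/∞ indeterminate form.

Apply L'Hôpital's rule: differentiate numerator and denominator separately.
  f(x) = x + 3   ⇒   f'(x) = 1
  g(x) = x^2 + 2·x   ⇒   g'(x) = 2·x + 2
  lim(x→∞) f'(x)/g'(x) = lim(x→∞) (1)/(2·x + 2)
  = 0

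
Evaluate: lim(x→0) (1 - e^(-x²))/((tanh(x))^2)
This is a 0/0 indeterminate form.

Apply L'Hôpital's rule: differentiate numerator and denominator separately.
  f(x) = 1 - e^(-x^2)   ⇒   f'(x) = 2·x·e^(-x^2)
  g(x) = tanh(x)^2   ⇒   g'(x) = (2 - 2·tanh(x)^2)·tanh(x)
  lim(x→0) f'(x)/g'(x) = lim(x→0) (2·x·e^(-x^2))/((2 - 2·tanh(x)^2)·tanh(x))
  = 1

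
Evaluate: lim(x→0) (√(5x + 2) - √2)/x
This is a standard limit.

Factor or rationalize the expression:
  lim(x→0) (√(5x + 2) - √2)/x = 5·sqrt(2)/4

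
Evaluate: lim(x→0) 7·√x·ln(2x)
This is a 0·∞ indeterminate form.

Rewrite 0·∞ as a quotient (0/0 or ∞/∞ form), then apply L'Hôpital's rule:
  lim(x→0) 7·√x·ln(2x) = 0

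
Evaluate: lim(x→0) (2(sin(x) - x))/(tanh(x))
This is a 0/0 indeterminate form.

Apply L'Hôpital's rule: differentiate numerator and denominator separately.
  f(x) = -2·x + 2·sin(x)   ⇒   f'(x) = 2·cos(x) - 2
  g(x) = tanh(x)   ⇒   g'(x) = 1 - tanh(x)^2
  lim(x→0) f'(x)/g'(x) = lim(x→0) (2·cos(x) - 2)/(1 - tanh(x)^2)
  = 0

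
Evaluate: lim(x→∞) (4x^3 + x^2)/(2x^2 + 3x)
This is an ∞/∞ indeterminate form.

Apply L'Hôpital's rule: differentiate numerator and denominator separately.
  f(x) = 4·x^3 + x^2   ⇒   f'(x) = 12·x^2 + 2·x
  g(x) = 2·x^2 + 3·x   ⇒   g'(x) = 4·x + 3
  lim(x→∞) f'(x)/g'(x) = lim(x→∞) (12·x^2 + 2·x)/(4·x + 3)
  = ∞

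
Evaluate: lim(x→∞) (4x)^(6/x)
This is an exponential indeterminate form.

For exponential indeterminate forms, take the natural log:
  Let L = lim(x→∞) (4x)^(6/x)
  Then ln(L) = lim(x→∞) [exponent × ln(base)]
  Evaluate using L'Hôpital or standard limits, then exponentiate.
  L = 1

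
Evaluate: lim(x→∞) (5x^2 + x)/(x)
This is an ∞/∞ indeterminate form.

Apply L'Hôpital's rule: differentiate numerator and denominator separately.
  f(x) = 5·x^2 + x   ⇒   f'(x) = 10·x + 1
  g(x) = x   ⇒   g'(x) = 1
  lim(x→∞) f'(x)/g'(x) = lim(x→∞) (10·x + 1)/(1)
  = ∞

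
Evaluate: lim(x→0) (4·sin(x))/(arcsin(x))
This is a 0/0 indeterminate form.

Apply L'Hôpital's rule: differentiate numerator and denominator separately.
  f(x) = 4·sin(x)   ⇒   f'(x) = 4·cos(x)
  g(x) = asin(x)   ⇒   g'(x) = 1/sqrt(1 - x^2)
  lim(x→0) f'(x)/g'(x) = lim(x→0) (4·cos(x))/(1/sqrt(1 - x^2))
  = 4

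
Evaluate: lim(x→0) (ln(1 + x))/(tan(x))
This is a 0/0 indeterminate form.

Apply L'Hôpital's rule: differentiate numerator and denominator separately.
  f(x) = ln(x + 1)   ⇒   f'(x) = 1/(x + 1)
  g(x) = tan(x)   ⇒   g'(x) = tan(x)^2 + 1
  lim(x→0) f'(x)/g'(x) = lim(x→0) (1/(x + 1))/(tan(x)^2 + 1)
  = 1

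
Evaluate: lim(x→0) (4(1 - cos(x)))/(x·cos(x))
This is a 0/0 indeterminate form.

Apply L'Hôpital's rule: differentiate numerator and denominator separately.
  f(x) = 4 - 4·cos(x)   ⇒   f'(x) = 4·sin(x)
  g(x) = x·cos(x)   ⇒   g'(x) = -x·sin(x) + cos(x)
  lim(x→0) f'(x)/g'(x) = lim(x→0) (4·sin(x))/(-x·sin(x) + cos(x))
  = 0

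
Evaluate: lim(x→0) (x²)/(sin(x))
This is a 0/0 indeterminate form.

Apply L'Hôpital's rule: differentiate numerator and denominator separately.
  f(x) = x^2   ⇒   f'(x) = 2·x
  g(x) = sin(x)   ⇒   g'(x) = cos(x)
  lim(x→0) f'(x)/g'(x) = lim(x→0) (2·x)/(cos(x))
  = 0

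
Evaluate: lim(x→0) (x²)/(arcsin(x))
This is a 0/0 indeterminate form.

Apply L'Hôpital's rule: differentiate numerator and denominator separately.
  f(x) = x^2   ⇒   f'(x) = 2·x
  g(x) = asin(x)   ⇒   g'(x) = 1/sqrt(1 - x^2)
  lim(x→0) f'(x)/g'(x) = lim(x→0) (2·x)/(1/sqrt(1 - x^2))
  = 0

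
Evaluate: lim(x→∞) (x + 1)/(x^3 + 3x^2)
This is an ∞/∞ indeterminate form.

Apply L'Hôpital's rule: differentiate numerator and denominator separately.
  f(x) = x + 1   ⇒   f'(x) = 1
  g(x) = x^3 + 3·x^2   ⇒   g'(x) = 3·x^2 + 6·x
  lim(x→∞) f'(x)/g'(x) = lim(x→∞) (1)/(3·x^2 + 6·x)
  = 0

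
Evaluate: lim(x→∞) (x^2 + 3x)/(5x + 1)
This is an ∞/∞ indeterminate form.

Apply L'Hôpital's rule: differentiate numerator and denominator separately.
  f(x) = x^2 + 3·x   ⇒   f'(x) = 2·x + 3
  g(x) = 5·x + 1   ⇒   g'(x) = 5
  lim(x→∞) f'(x)/g'(x) = lim(x→∞) (2·x + 3)/(5)
  = ∞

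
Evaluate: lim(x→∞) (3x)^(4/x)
This is an exponential indeterminate form.

For exponential indeterminate forms, take the natural log:
  Let L = lim(x→∞) (3x)^(4/x)
  Then ln(L) = lim(x→∞) [exponent × ln(base)]
  Evaluate using L'Hôpital or standard limits, then exponentiate.
  L = 1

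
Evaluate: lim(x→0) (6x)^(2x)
This is an exponential indeterminate form.

For exponential indeterminate forms, take the natural log:
  Let L = lim(x→0) (6x)^(2x)
  Then ln(L) = lim(x→0) [exponent × ln(base)]
  Evaluate using L'Hôpital or standard limits, then exponentiate.
  L = 1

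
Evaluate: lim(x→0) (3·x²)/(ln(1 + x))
This is a 0/0 indeterminate form.

Apply L'Hôpital's rule: differentiate numerator and denominator separately.
  f(x) = 3·x^2   ⇒   f'(x) = 6·x
  g(x) = ln(x + 1)   ⇒   g'(x) = 1/(x + 1)
  lim(x→0) f'(x)/g'(x) = lim(x→0) (6·x)/(1/(x + 1))
  = 0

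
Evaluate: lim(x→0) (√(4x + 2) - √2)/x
This is a standard limit.

Factor or rationalize the expression:
  lim(x→0) (√(4x + 2) - √2)/x = sqrt(2)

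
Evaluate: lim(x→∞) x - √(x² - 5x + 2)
This is an ∞-∞ indeterminate form.

Combine fractions or rationalize to convert ∞-∞ to 0/0 form:
  lim(x→∞) x - √(x² - 5x + 2) = 5/2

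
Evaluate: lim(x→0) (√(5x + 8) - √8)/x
This is a standard limit.

Factor or rationalize the expression:
  lim(x→0) (√(5x + 8) - √8)/x = 5·sqrt(2)/8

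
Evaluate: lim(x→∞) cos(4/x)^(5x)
This is an exponential indeterminate form.

For exponential indeterminate forms, take the natural log:
  Let L = lim(x→∞) cos(4/x)^(5x)
  Then ln(L) = lim(x→∞) [exponent × ln(base)]
  Evaluate using L'Hôpital or standard limits, then exponentiate.
  L = 1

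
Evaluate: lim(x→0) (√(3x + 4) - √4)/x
This is a standard limit.

Factor or rationalize the expression:
  lim(x→0) (√(3x + 4) - √4)/x = 3/4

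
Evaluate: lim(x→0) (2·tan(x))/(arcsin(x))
This is a 0/0 indeterminate form.

Apply L'Hôpital's rule: differentiate numerator and denominator separately.
  f(x) = 2·tan(x)   ⇒   f'(x) = 2·tan(x)^2 + 2
  g(x) = asin(x)   ⇒   g'(x) = 1/sqrt(1 - x^2)
  lim(x→0) f'(x)/g'(x) = lim(x→0) (2·tan(x)^2 + 2)/(1/sqrt(1 - x^2))
  = 2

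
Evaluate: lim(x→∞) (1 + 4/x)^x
This is an exponential indeterminate form.

For exponential indeterminate forms, take the natural log:
  Let L = lim(x→∞) (1 + 4/x)^x
  Then ln(L) = lim(x→∞) [exponent × ln(base)]
  Evaluate using L'Hôpital or standard limits, then exponentiate.
  L = e^(4)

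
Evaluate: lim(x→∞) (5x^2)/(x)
This is an ∞/∞ indeterminate form.

Apply L'Hôpital's rule: differentiate numerator and denominator separately.
  f(x) = 5·x^2   ⇒   f'(x) = 10·x
  g(x) = x   ⇒   g'(x) = 1
  lim(x→∞) f'(x)/g'(x) = lim(x→∞) (10·x)/(1)
  = ∞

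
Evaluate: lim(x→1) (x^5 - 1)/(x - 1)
This is a standard limit.

Factor or rationalize the expression:
  lim(x→1) (x^5 - 1)/(x - 1) = 5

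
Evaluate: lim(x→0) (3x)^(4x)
This is an exponential indeterminate form.

For exponential indeterminate forms, take the natural log:
  Let L = lim(x→0) (3x)^(4x)
  Then ln(L) = lim(x→0) [exponent × ln(base)]
  Evaluate using L'Hôpital or standard limits, then exponentiate.
  L = 1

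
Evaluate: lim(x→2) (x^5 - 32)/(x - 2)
This is a standard limit.

Factor or rationalize the expression:
  lim(x→2) (x^5 - 32)/(x - 2) = 80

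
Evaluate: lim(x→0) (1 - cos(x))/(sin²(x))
This is a 0/0 indeterminate form.

Apply L'Hôpital's rule: differentiate numerator and denominator separately.
  f(x) = 1 - cos(x)   ⇒   f'(x) = sin(x)
  g(x) = sin(x)^2   ⇒   g'(x) = 2·sin(x)·cos(x)
  lim(x→0) f'(x)/g'(x) = lim(x→0) (sin(x))/(2·sin(x)·cos(x))
  = 1/2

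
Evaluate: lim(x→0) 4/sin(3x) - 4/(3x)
This is an ∞-∞ indeterminate form.

Combine fractions or rationalize to convert ∞-∞ to 0/0 form:
  lim(x→0) 4/sin(3x) - 4/(3x) = 0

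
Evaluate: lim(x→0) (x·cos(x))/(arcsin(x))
This is a 0/0 indeterminate form.

Apply L'Hôpital's rule: differentiate numerator and denominator separately.
  f(x) = x·cos(x)   ⇒   f'(x) = -x·sin(x) + cos(x)
  g(x) = asin(x)   ⇒   g'(x) = 1/sqrt(1 - x^2)
  lim(x→0) f'(x)/g'(x) = lim(x→0) (-x·sin(x) + cos(x))/(1/sqrt(1 - x^2))
  = 1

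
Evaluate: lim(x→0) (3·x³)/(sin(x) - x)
This is a 0/0 indeterminate form.

Apply L'Hôpital's rule: differentiate numerator and denominator separately.
  f(x) = 3·x^3   ⇒   f'(x) = 9·x^2
  g(x) = -x + sin(x)   ⇒   g'(x) = cos(x) - 1
  lim(x→0) f'(x)/g'(x) = lim(x→0) (9·x^2)/(cos(x) - 1)
  = -18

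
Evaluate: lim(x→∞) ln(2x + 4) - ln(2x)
This is an ∞-∞ indeterminate form.

Combine fractions or rationalize to convert ∞-∞ to 0/0 form:
  lim(x→∞) ln(2x + 4) - ln(2x) = 0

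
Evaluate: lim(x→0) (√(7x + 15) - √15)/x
This is a standard limit.

Factor or rationalize the expression:
  lim(x→0) (√(7x + 15) - √15)/x = 7·sqrt(15)/30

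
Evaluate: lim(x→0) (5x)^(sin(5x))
This is an exponential indeterminate form.

For exponential indeterminate forms, take the natural log:
  Let L = lim(x→0) (5x)^(sin(5x))
  Then ln(L) = lim(x→0) [exponent × ln(base)]
  Evaluate using L'Hôpital or standard limits, then exponentiate.
  L = 1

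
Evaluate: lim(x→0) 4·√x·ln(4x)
This is a 0·∞ indeterminate form.

Rewrite 0·∞ as a quotient (0/0 or ∞/∞ form), then apply L'Hôpital's rule:
  lim(x→0) 4·√x·ln(4x) = 0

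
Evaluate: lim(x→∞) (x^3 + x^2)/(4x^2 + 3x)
This is an ∞/∞ indeterminate form.

Apply L'Hôpital's rule: differentiate numerator and denominator separately.
  f(x) = x^3 + x^2   ⇒   f'(x) = 3·x^2 + 2·x
  g(x) = 4·x^2 + 3·x   ⇒   g'(x) = 8·x + 3
  lim(x→∞) f'(x)/g'(x) = lim(x→∞) (3·x^2 + 2·x)/(8·x + 3)
  = ∞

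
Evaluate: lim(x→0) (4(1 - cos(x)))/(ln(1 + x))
This is a 0/0 indeterminate form.

Apply L'Hôpital's rule: differentiate numerator and denominator separately.
  f(x) = 4 - 4·cos(x)   ⇒   f'(x) = 4·sin(x)
  g(x) = ln(x + 1)   ⇒   g'(x) = 1/(x + 1)
  lim(x→0) f'(x)/g'(x) = lim(x→0) (4·sin(x))/(1/(x + 1))
  = 0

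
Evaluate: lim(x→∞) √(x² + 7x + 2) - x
This is an ∞-∞ indeterminate form.

Combine fractions or rationalize to convert ∞-∞ to 0/0 form:
  lim(x→∞) √(x² + 7x + 2) - x = 7/2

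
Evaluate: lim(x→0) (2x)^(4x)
This is an exponential indeterminate form.

For exponential indeterminate forms, take the natural log:
  Let L = lim(x→0) (2x)^(4x)
  Then ln(L) = lim(x→0) [exponent × ln(base)]
  Evaluate using L'Hôpital or standard limits, then exponentiate.
  L = 1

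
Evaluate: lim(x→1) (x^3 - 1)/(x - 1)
This is a standard limit.

Factor or rationalize the expression:
  lim(x→1) (x^3 - 1)/(x - 1) = 3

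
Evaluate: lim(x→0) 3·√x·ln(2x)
This is a 0·∞ indeterminate form.

Rewrite 0·∞ as a quotient (0/0 or ∞/∞ form), then apply L'Hôpital's rule:
  lim(x→0) 3·√x·ln(2x) = 0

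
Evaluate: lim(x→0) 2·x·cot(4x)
This is a 0·∞ indeterminate form.

Rewrite 0·∞ as a quotient (0/0 or ∞/∞ form), then apply L'Hôpital's rule:
  lim(x→0) 2·x·cot(4x) = 1/2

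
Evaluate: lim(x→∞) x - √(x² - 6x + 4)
This is an ∞-∞ indeterminate form.

Combine fractions or rationalize to convert ∞-∞ to 0/0 form:
  lim(x→∞) x - √(x² - 6x + 4) = 3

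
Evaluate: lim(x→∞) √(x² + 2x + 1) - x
This is an ∞-∞ indeterminate form.

Combine fractions or rationalize to convert ∞-∞ to 0/0 form:
  lim(x→∞) √(x² + 2x + 1) - x = 1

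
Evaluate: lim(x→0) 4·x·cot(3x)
This is a 0·∞ indeterminate form.

Rewrite 0·∞ as a quotient (0/0 or ∞/∞ form), then apply L'Hôpital's rule:
  lim(x→0) 4·x·cot(3x) = 4/3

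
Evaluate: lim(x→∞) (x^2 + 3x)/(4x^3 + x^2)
This is an ∞/∞ indeterminate form.

Apply L'Hôpital's rule: differentiate numerator and denominator separately.
  f(x) = x^2 + 3·x   ⇒   f'(x) = 2·x + 3
  g(x) = 4·x^3 + x^2   ⇒   g'(x) = 12·x^2 + 2·x
  lim(x→∞) f'(x)/g'(x) = lim(x→∞) (2·x + 3)/(12·x^2 + 2·x)
  = 0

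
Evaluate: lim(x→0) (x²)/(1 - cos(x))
This is a 0/0 indeterminate form.

Apply L'Hôpital's rule: differentiate numerator and denominator separately.
  f(x) = x^2   ⇒   f'(x) = 2·x
  g(x) = 1 - cos(x)   ⇒   g'(x) = sin(x)
  lim(x→0) f'(x)/g'(x) = lim(x→0) (2·x)/(sin(x))
  = 2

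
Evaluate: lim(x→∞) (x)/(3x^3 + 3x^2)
This is an ∞/∞ indeterminate form.

Apply L'Hôpital's rule: differentiate numerator and denominator separately.
  f(x) = x   ⇒   f'(x) = 1
  g(x) = 3·x^3 + 3·x^2   ⇒   g'(x) = 9·x^2 + 6·x
  lim(x→∞) f'(x)/g'(x) = lim(x→∞) (1)/(9·x^2 + 6·x)
  = 0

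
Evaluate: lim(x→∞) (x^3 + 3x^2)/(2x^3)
This is an ∞/∞ indeterminate form.

Apply L'Hôpital's rule: differentiate numerator and denominator separately.
  f(x) = x^3 + 3·x^2   ⇒   f'(x) = 3·x^2 + 6·x
  g(x) = 2·x^3   ⇒   g'(x) = 6·x^2
  lim(x→∞) f'(x)/g'(x) = lim(x→∞) (3·x^2 + 6·x)/(6·x^2)
  = 1/2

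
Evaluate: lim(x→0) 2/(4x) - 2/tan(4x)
This is an ∞-∞ indeterminate form.

Combine fractions or rationalize to convert ∞-∞ to 0/0 form:
  lim(x→0) 2/(4x) - 2/tan(4x) = 0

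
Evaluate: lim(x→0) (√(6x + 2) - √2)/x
This is a standard limit.

Factor or rationalize the expression:
  lim(x→0) (√(6x + 2) - √2)/x = 3·sqrt(2)/2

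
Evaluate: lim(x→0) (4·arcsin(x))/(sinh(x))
This is a 0/0 indeterminate form.

Apply L'Hôpital's rule: differentiate numerator and denominator separately.
  f(x) = 4·asin(x)   ⇒   f'(x) = 4/sqrt(1 - x^2)
  g(x) = sinh(x)   ⇒   g'(x) = cosh(x)
  lim(x→0) f'(x)/g'(x) = lim(x→0) (4/sqrt(1 - x^2))/(cosh(x))
  = 4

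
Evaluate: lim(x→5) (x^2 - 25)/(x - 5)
This is a standard limit.

Factor or rationalize the expression:
  lim(x→5) (x^2 - 25)/(x - 5) = 10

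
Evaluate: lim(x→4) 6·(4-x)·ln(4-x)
This is a 0·∞ indeterminate form.

Rewrite 0·∞ as a quotient (0/0 or ∞/∞ form), then apply L'Hôpital's rule:
  lim(x→4) 6·(4-x)·ln(4-x) = 0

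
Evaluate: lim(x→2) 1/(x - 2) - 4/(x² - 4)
This is an ∞-∞ indeterminate form.

Combine fractions or rationalize to convert ∞-∞ to 0/0 form:
  lim(x→2) 1/(x - 2) - 4/(x² - 4) = 1/4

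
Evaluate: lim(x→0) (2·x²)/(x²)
This is a 0/0 indeterminate form.

Apply L'Hôpital's rule: differentiate numerator and denominator separately.
  f(x) = 2·x^2   ⇒   f'(x) = 4·x
  g(x) = x^2   ⇒   g'(x) = 2·x
  lim(x→0) f'(x)/g'(x) = lim(x→0) (4·x)/(2·x)
  = 2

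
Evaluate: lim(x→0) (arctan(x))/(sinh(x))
This is a 0/0 indeterminate form.

Apply L'Hôpital's rule: differentiate numerator and denominator separately.
  f(x) = atan(x)   ⇒   f'(x) = 1/(x^2 + 1)
  g(x) = sinh(x)   ⇒   g'(x) = cosh(x)
  lim(x→0) f'(x)/g'(x) = lim(x→0) (1/(x^2 + 1))/(cosh(x))
  = 1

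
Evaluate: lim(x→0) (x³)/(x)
This is a 0/0 indeterminate form.

Apply L'Hôpital's rule: differentiate numerator and denominator separately.
  f(x) = x^3   ⇒   f'(x) = 3·x^2
  g(x) = x   ⇒   g'(x) = 1
  lim(x→0) f'(x)/g'(x) = lim(x→0) (3·x^2)/(1)
  = 0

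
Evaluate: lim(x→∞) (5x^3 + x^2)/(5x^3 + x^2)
This is an ∞/∞ indeterminate form.

Apply L'Hôpital's rule: differentiate numerator and denominator separately.
  f(x) = 5·x^3 + x^2   ⇒   f'(x) = 15·x^2 + 2·x
  g(x) = 5·x^3 + x^2   ⇒   g'(x) = 15·x^2 + 2·x
  lim(x→∞) f'(x)/g'(x) = lim(x→∞) (15·x^2 + 2·x)/(15·x^2 + 2·x)
  = 1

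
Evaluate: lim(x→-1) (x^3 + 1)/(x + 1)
This is a standard limit.

Factor or rationalize the expression:
  lim(x→-1) (x^3 + 1)/(x + 1) = 3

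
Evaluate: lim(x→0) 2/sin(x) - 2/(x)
This is an ∞-∞ indeterminate form.

Combine fractions or rationalize to convert ∞-∞ to 0/0 form:
  lim(x→0) 2/sin(x) - 2/(x) = 0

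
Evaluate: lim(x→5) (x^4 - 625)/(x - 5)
This is a standard limit.

Factor or rationalize the expression:
  lim(x→5) (x^4 - 625)/(x - 5) = 500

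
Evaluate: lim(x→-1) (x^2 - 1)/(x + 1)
This is a standard limit.

Factor or rationalize the expression:
  lim(x→-1) (x^2 - 1)/(x + 1) = -2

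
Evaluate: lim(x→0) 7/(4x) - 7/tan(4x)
This is an ∞-∞ indeterminate form.

Combine fractions or rationalize to convert ∞-∞ to 0/0 form:
  lim(x→0) 7/(4x) - 7/tan(4x) = 0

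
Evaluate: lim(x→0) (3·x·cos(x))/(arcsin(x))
This is a 0/0 indeterminate form.

Apply L'Hôpital's rule: differentiate numerator and denominator separately.
  f(x) = 3·x·cos(x)   ⇒   f'(x) = -3·x·sin(x) + 3·cos(x)
  g(x) = asin(x)   ⇒   g'(x) = 1/sqrt(1 - x^2)
  lim(x→0) f'(x)/g'(x) = lim(x→0) (-3·x·sin(x) + 3·cos(x))/(1/sqrt(1 - x^2))
  = 3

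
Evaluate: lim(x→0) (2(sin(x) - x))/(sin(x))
This is a 0/0 indeterminate form.

Apply L'Hôpital's rule: differentiate numerator and denominator separately.
  f(x) = -2·x + 2·sin(x)   ⇒   f'(x) = 2·cos(x) - 2
  g(x) = sin(x)   ⇒   g'(x) = cos(x)
  lim(x→0) f'(x)/g'(x) = lim(x→0) (2·cos(x) - 2)/(cos(x))
  = 0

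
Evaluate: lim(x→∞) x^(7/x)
This is an exponential indeterminate form.

For exponential indeterminate forms, take the natural log:
  Let L = lim(x→∞) x^(7/x)
  Then ln(L) = lim(x→∞) [exponent × ln(base)]
  Evaluate using L'Hôpital or standard limits, then exponentiate.
  L = 1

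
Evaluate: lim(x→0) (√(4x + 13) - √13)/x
This is a standard limit.

Factor or rationalize the expression:
  lim(x→0) (√(4x + 13) - √13)/x = 2·sqrt(13)/13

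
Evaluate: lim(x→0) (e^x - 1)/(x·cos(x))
This is a 0/0 indeterminate form.

Apply L'Hôpital's rule: differentiate numerator and denominator separately.
  f(x) = e^(x) - 1   ⇒   f'(x) = e^(x)
  g(x) = x·cos(x)   ⇒   g'(x) = -x·sin(x) + cos(x)
  lim(x→0) f'(x)/g'(x) = lim(x→0) (e^(x))/(-x·sin(x) + cos(x))
  = 1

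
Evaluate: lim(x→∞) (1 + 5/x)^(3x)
This is an exponential indeterminate form.

For exponential indeterminate forms, take the natural log:
  Let L = lim(x→∞) (1 + 5/x)^(3x)
  Then ln(L) = lim(x→∞) [exponent × ln(base)]
  Evaluate using L'Hôpital or standard limits, then exponentiate.
  L = e^(15)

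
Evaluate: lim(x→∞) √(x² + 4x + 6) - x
This is an ∞-∞ indeterminate form.

Combine fractions or rationalize to convert ∞-∞ to 0/0 form:
  lim(x→∞) √(x² + 4x + 6) - x = 2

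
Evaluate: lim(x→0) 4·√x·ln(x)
This is a 0·∞ indeterminate form.

Rewrite 0·∞ as a quotient (0/0 or ∞/∞ form), then apply L'Hôpital's rule:
  lim(x→0) 4·√x·ln(x) = 0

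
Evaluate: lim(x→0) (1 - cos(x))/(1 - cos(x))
This is a 0/0 indeterminate form.

Apply L'Hôpital's rule: differentiate numerator and denominator separately.
  f(x) = 1 - cos(x)   ⇒   f'(x) = sin(x)
  g(x) = 1 - cos(x)   ⇒   g'(x) = sin(x)
  lim(x→0) f'(x)/g'(x) = lim(x→0) (sin(x))/(sin(x))
  = 1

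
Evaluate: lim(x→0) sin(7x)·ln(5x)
This is a 0·∞ indeterminate form.

Rewrite 0·∞ as a quotient (0/0 or ∞/∞ form), then apply L'Hôpital's rule:
  lim(x→0) sin(7x)·ln(5x) = 0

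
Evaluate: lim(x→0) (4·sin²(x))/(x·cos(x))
This is a 0/0 indeterminate form.

Apply L'Hôpital's rule: differentiate numerator and denominator separately.
  f(x) = 4·sin(x)^2   ⇒   f'(x) = 8·sin(x)·cos(x)
  g(x) = x·cos(x)   ⇒   g'(x) = -x·sin(x) + cos(x)
  lim(x→0) f'(x)/g'(x) = lim(x→0) (8·sin(x)·cos(x))/(-x·sin(x) + cos(x))
  = 0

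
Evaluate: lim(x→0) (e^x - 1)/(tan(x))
This is a 0/0 indeterminate form.

Apply L'Hôpital's rule: differentiate numerator and denominator separately.
  f(x) = e^(x) - 1   ⇒   f'(x) = e^(x)
  g(x) = tan(x)   ⇒   g'(x) = tan(x)^2 + 1
  lim(x→0) f'(x)/g'(x) = lim(x→0) (e^(x))/(tan(x)^2 + 1)
  = 1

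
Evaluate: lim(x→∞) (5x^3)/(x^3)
This is an ∞/∞ indeterminate form.

Apply L'Hôpital's rule: differentiate numerator and denominator separately.
  f(x) = 5·x^3   ⇒   f'(x) = 15·x^2
  g(x) = x^3   ⇒   g'(x) = 3·x^2
  lim(x→∞) f'(x)/g'(x) = lim(x→∞) (15·x^2)/(3·x^2)
  = 5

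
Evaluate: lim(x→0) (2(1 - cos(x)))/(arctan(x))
This is a 0/0 indeterminate form.

Apply L'Hôpital's rule: differentiate numerator and denominator separately.
  f(x) = 2 - 2·cos(x)   ⇒   f'(x) = 2·sin(x)
  g(x) = atan(x)   ⇒   g'(x) = 1/(x^2 + 1)
  lim(x→0) f'(x)/g'(x) = lim(x→0) (2·sin(x))/(1/(x^2 + 1))
  = 0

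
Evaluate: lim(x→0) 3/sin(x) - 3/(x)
This is an ∞-∞ indeterminate form.

Combine fractions or rationalize to convert ∞-∞ to 0/0 form:
  lim(x→0) 3/sin(x) - 3/(x) = 0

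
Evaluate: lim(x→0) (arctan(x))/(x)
This is a 0/0 indeterminate form.

Apply L'Hôpital's rule: differentiate numerator and denominator separately.
  f(x) = atan(x)   ⇒   f'(x) = 1/(x^2 + 1)
  g(x) = x   ⇒   g'(x) = 1
  lim(x→0) f'(x)/g'(x) = lim(x→0) (1/(x^2 + 1))/(1)
  = 1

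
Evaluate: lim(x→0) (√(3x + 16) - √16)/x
This is a standard limit.

Factor or rationalize the expression:
  lim(x→0) (√(3x + 16) - √16)/x = 3/8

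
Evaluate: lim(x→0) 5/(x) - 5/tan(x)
This is an ∞-∞ indeterminate form.

Combine fractions or rationalize to convert ∞-∞ to 0/0 form:
  lim(x→0) 5/(x) - 5/tan(x) = 0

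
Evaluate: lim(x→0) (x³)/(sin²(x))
This is a 0/0 indeterminate form.

Apply L'Hôpital's rule: differentiate numerator and denominator separately.
  f(x) = x^3   ⇒   f'(x) = 3·x^2
  g(x) = sin(x)^2   ⇒   g'(x) = 2·sin(x)·cos(x)
  lim(x→0) f'(x)/g'(x) = lim(x→0) (3·x^2)/(2·sin(x)·cos(x))
  = 0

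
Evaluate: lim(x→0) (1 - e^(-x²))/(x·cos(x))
This is a 0/0 indeterminate form.

Apply L'Hôpital's rule: differentiate numerator and denominator separately.
  f(x) = 1 - e^(-x^2)   ⇒   f'(x) = 2·x·e^(-x^2)
  g(x) = x·cos(x)   ⇒   g'(x) = -x·sin(x) + cos(x)
  lim(x→0) f'(x)/g'(x) = lim(x→0) (2·x·e^(-x^2))/(-x·sin(x) + cos(x))
  = 0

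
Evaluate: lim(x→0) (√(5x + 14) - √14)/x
This is a standard limit.

Factor or rationalize the expression:
  lim(x→0) (√(5x + 14) - √14)/x = 5·sqrt(14)/28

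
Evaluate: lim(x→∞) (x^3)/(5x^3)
This is an ∞/∞ indeterminate form.

Apply L'Hôpital's rule: differentiate numerator and denominator separately.
  f(x) = x^3   ⇒   f'(x) = 3·x^2
  g(x) = 5·x^3   ⇒   g'(x) = 15·x^2
  lim(x→∞) f'(x)/g'(x) = lim(x→∞) (3·x^2)/(15·x^2)
  = 1/5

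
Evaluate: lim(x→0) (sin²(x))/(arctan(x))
This is a 0/0 indeterminate form.

Apply L'Hôpital's rule: differentiate numerator and denominator separately.
  f(x) = sin(x)^2   ⇒   f'(x) = 2·sin(x)·cos(x)
  g(x) = atan(x)   ⇒   g'(x) = 1/(x^2 + 1)
  lim(x→0) f'(x)/g'(x) = lim(x→0) (2·sin(x)·cos(x))/(1/(x^2 + 1))
  = 0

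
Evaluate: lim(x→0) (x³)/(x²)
This is a 0/0 indeterminate form.

Apply L'Hôpital's rule: differentiate numerator and denominator separately.
  f(x) = x^3   ⇒   f'(x) = 3·x^2
  g(x) = x^2   ⇒   g'(x) = 2·x
  lim(x→0) f'(x)/g'(x) = lim(x→0) (3·x^2)/(2·x)
  = 0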